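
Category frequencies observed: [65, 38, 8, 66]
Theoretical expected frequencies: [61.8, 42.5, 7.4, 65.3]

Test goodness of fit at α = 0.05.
Chi-square goodness of fit test:
H₀: observed counts match expected distribution
H₁: observed counts differ from expected distribution
df = k - 1 = 3
χ² = Σ(O - E)²/E
   = (65 - 61.8)²/61.8 + (38 - 42.5)²/42.5 + (8 - 7.4)²/7.4 + (66 - 65.3)²/65.3
   = 0.166 + 0.476 + 0.049 + 0.008
   = 0.70
p-value = 0.8736

Since p-value > α = 0.05, we fail to reject H₀.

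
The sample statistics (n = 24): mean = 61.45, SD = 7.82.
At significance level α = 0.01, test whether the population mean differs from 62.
One-sample t-test:
H₀: μ = 62
H₁: μ ≠ 62
df = n - 1 = 23
t = (x̄ - μ₀) / (s/√n) = (61.45 - 62) / (7.82/√24) = -0.345
p-value = 0.7336

Since p-value > α = 0.01, we fail to reject H₀.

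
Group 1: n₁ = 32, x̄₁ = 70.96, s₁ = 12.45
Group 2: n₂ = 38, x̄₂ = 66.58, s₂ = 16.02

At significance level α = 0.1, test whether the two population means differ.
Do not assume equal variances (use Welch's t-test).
Welch's two-sample t-test:
H₀: μ₁ = μ₂
H₁: μ₁ ≠ μ₂
s₁²/n₁ = 12.45²/32 = 4.8438,  s₂²/n₂ = 16.02²/38 = 6.7537
SE = √(s₁²/n₁ + s₂²/n₂) = √(4.8438 + 6.7537) = 3.4055
df (Welch-Satterthwaite) = (s₁²/n₁ + s₂²/n₂)² / [(s₁²/n₁)²/(n₁-1) + (s₂²/n₂)²/(n₂-1)] ≈ 67.60
t = (x̄₁ - x̄₂) / SE = (70.96 - 66.58) / 3.4055 = 4.38 / 3.4055 = 1.286
p-value = 0.2028

Since p-value > α = 0.1, we fail to reject H₀.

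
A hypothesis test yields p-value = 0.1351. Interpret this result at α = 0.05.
Since p = 0.1351 > α = 0.05, fail to reject H₀.
There is insufficient evidence to reject the null hypothesis; the result is not statistically significant at the 0.05 level.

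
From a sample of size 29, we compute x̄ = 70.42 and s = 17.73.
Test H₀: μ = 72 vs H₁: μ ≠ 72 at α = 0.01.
One-sample t-test:
H₀: μ = 72
H₁: μ ≠ 72
df = n - 1 = 28
t = (x̄ - μ₀) / (s/√n) = (70.42 - 72) / (17.73/√29) = -0.480
p-value = 0.6350

Since p-value > α = 0.01, we fail to reject H₀.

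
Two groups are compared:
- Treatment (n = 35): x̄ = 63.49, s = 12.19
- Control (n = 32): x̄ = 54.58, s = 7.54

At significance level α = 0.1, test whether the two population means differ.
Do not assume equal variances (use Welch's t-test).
Welch's two-sample t-test:
H₀: μ₁ = μ₂
H₁: μ₁ ≠ μ₂
s₁²/n₁ = 12.19²/35 = 4.2456,  s₂²/n₂ = 7.54²/32 = 1.7766
SE = √(s₁²/n₁ + s₂²/n₂) = √(4.2456 + 1.7766) = 2.4540
df (Welch-Satterthwaite) = (s₁²/n₁ + s₂²/n₂)² / [(s₁²/n₁)²/(n₁-1) + (s₂²/n₂)²/(n₂-1)] ≈ 57.39
t = (x̄₁ - x̄₂) / SE = (63.49 - 54.58) / 2.4540 = 8.91 / 2.4540 = 3.631
p-value = 0.0006

Since p-value < α = 0.1, we reject H₀.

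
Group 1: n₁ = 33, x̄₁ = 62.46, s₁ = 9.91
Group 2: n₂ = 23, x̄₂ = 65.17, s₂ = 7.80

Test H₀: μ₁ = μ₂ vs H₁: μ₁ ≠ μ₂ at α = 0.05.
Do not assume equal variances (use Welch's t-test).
Welch's two-sample t-test:
H₀: μ₁ = μ₂
H₁: μ₁ ≠ μ₂
s₁²/n₁ = 9.91²/33 = 2.9760,  s₂²/n₂ = 7.80²/23 = 2.6452
SE = √(s₁²/n₁ + s₂²/n₂) = √(2.9760 + 2.6452) = 2.3709
df (Welch-Satterthwaite) = (s₁²/n₁ + s₂²/n₂)² / [(s₁²/n₁)²/(n₁-1) + (s₂²/n₂)²/(n₂-1)] ≈ 53.12
t = (x̄₁ - x̄₂) / SE = (62.46 - 65.17) / 2.3709 = -2.71 / 2.3709 = -1.143
p-value = 0.2582

Since p-value > α = 0.05, we fail to reject H₀.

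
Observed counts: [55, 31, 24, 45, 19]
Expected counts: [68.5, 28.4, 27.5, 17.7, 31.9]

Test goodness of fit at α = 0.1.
Chi-square goodness of fit test:
H₀: observed counts match expected distribution
H₁: observed counts differ from expected distribution
df = k - 1 = 4
χ² = Σ(O - E)²/E
   = (55 - 68.5)²/68.5 + (31 - 28.4)²/28.4 + (24 - 27.5)²/27.5 + (45 - 17.7)²/17.7 + (19 - 31.9)²/31.9
   = 2.661 + 0.238 + 0.445 + 42.107 + 5.217
   = 50.67
p-value < 0.0001

Since p-value < α = 0.1, we reject H₀.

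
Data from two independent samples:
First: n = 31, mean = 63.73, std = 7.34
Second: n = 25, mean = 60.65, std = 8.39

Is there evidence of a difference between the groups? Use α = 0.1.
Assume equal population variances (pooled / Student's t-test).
Student's two-sample t-test (equal variances):
H₀: μ₁ = μ₂
H₁: μ₁ ≠ μ₂
df = n₁ + n₂ - 2 = 54
Pooled variance s_p² = [(n₁-1)s₁² + (n₂-1)s₂²] / (n₁ + n₂ - 2) = [(30)(7.34²) + (24)(8.39²)] / 54 = 61.2163
SE = √(s_p²(1/n₁ + 1/n₂)) = √(61.2163 × (1/31 + 1/25)) = 2.1032
t = (x̄₁ - x̄₂) / SE = (63.73 - 60.65) / 2.1032 = 3.08 / 2.1032 = 1.464
p-value = 0.1489

Since p-value > α = 0.1, we fail to reject H₀.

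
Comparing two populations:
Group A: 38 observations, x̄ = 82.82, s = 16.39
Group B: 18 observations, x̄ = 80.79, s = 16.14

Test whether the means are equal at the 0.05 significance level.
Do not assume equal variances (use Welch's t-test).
Welch's two-sample t-test:
H₀: μ₁ = μ₂
H₁: μ₁ ≠ μ₂
s₁²/n₁ = 16.39²/38 = 7.0693,  s₂²/n₂ = 16.14²/18 = 14.4722
SE = √(s₁²/n₁ + s₂²/n₂) = √(7.0693 + 14.4722) = 4.6413
df (Welch-Satterthwaite) = (s₁²/n₁ + s₂²/n₂)² / [(s₁²/n₁)²/(n₁-1) + (s₂²/n₂)²/(n₂-1)] ≈ 33.94
t = (x̄₁ - x̄₂) / SE = (82.82 - 80.79) / 4.6413 = 2.03 / 4.6413 = 0.437
p-value = 0.6646

Since p-value > α = 0.05, we fail to reject H₀.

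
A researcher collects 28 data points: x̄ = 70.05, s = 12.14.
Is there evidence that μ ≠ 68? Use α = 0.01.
One-sample t-test:
H₀: μ = 68
H₁: μ ≠ 68
df = n - 1 = 27
t = (x̄ - μ₀) / (s/√n) = (70.05 - 68) / (12.14/√28) = 0.894
p-value = 0.3795

Since p-value > α = 0.01, we fail to reject H₀.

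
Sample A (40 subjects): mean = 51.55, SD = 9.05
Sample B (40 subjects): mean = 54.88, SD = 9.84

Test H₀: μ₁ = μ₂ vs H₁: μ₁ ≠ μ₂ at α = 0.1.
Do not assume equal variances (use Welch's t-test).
Welch's two-sample t-test:
H₀: μ₁ = μ₂
H₁: μ₁ ≠ μ₂
s₁²/n₁ = 9.05²/40 = 2.0476,  s₂²/n₂ = 9.84²/40 = 2.4206
SE = √(s₁²/n₁ + s₂²/n₂) = √(2.0476 + 2.4206) = 2.1138
df (Welch-Satterthwaite) = (s₁²/n₁ + s₂²/n₂)² / [(s₁²/n₁)²/(n₁-1) + (s₂²/n₂)²/(n₂-1)] ≈ 77.46
t = (x̄₁ - x̄₂) / SE = (51.55 - 54.88) / 2.1138 = -3.33 / 2.1138 = -1.575
p-value = 0.1193

Since p-value > α = 0.1, we fail to reject H₀.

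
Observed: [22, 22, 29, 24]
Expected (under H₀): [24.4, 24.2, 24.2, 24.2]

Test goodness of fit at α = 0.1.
Chi-square goodness of fit test:
H₀: observed counts match expected distribution
H₁: observed counts differ from expected distribution
df = k - 1 = 3
χ² = Σ(O - E)²/E
   = (22 - 24.4)²/24.4 + (22 - 24.2)²/24.2 + (29 - 24.2)²/24.2 + (24 - 24.2)²/24.2
   = 0.236 + 0.200 + 0.952 + 0.002
   = 1.39
p-value = 0.7079

Since p-value > α = 0.1, we fail to reject H₀.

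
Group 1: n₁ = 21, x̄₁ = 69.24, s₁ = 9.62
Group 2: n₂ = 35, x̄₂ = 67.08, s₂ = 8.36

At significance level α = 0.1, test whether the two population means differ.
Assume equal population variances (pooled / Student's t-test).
Student's two-sample t-test (equal variances):
H₀: μ₁ = μ₂
H₁: μ₁ ≠ μ₂
df = n₁ + n₂ - 2 = 54
Pooled variance s_p² = [(n₁-1)s₁² + (n₂-1)s₂²] / (n₁ + n₂ - 2) = [(20)(9.62²) + (34)(8.36²)] / 54 = 78.2803
SE = √(s_p²(1/n₁ + 1/n₂)) = √(78.2803 × (1/21 + 1/35)) = 2.4422
t = (x̄₁ - x̄₂) / SE = (69.24 - 67.08) / 2.4422 = 2.16 / 2.4422 = 0.884
p-value = 0.3804

Since p-value > α = 0.1, we fail to reject H₀.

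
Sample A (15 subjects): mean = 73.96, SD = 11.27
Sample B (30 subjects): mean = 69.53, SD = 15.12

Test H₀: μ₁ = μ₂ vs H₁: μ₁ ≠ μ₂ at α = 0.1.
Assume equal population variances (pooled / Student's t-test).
Student's two-sample t-test (equal variances):
H₀: μ₁ = μ₂
H₁: μ₁ ≠ μ₂
df = n₁ + n₂ - 2 = 43
Pooled variance s_p² = [(n₁-1)s₁² + (n₂-1)s₂²] / (n₁ + n₂ - 2) = [(14)(11.27²) + (29)(15.12²)] / 43 = 195.5348
SE = √(s_p²(1/n₁ + 1/n₂)) = √(195.5348 × (1/15 + 1/30)) = 4.4219
t = (x̄₁ - x̄₂) / SE = (73.96 - 69.53) / 4.4219 = 4.43 / 4.4219 = 1.002
p-value = 0.3220

Since p-value > α = 0.1, we fail to reject H₀.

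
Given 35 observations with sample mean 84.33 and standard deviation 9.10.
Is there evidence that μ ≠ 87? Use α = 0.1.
One-sample t-test:
H₀: μ = 87
H₁: μ ≠ 87
df = n - 1 = 34
t = (x̄ - μ₀) / (s/√n) = (84.33 - 87) / (9.10/√35) = -1.736
p-value = 0.0917

Since p-value < α = 0.1, we reject H₀.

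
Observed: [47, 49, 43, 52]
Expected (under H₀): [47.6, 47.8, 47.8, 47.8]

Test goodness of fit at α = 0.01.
Chi-square goodness of fit test:
H₀: observed counts match expected distribution
H₁: observed counts differ from expected distribution
df = k - 1 = 3
χ² = Σ(O - E)²/E
   = (47 - 47.6)²/47.6 + (49 - 47.8)²/47.8 + (43 - 47.8)²/47.8 + (52 - 47.8)²/47.8
   = 0.008 + 0.030 + 0.482 + 0.369
   = 0.89
p-value = 0.8281

Since p-value > α = 0.01, we fail to reject H₀.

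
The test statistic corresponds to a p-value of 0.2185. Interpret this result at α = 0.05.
Since p = 0.2185 > α = 0.05, fail to reject H₀.
There is insufficient evidence to reject the null hypothesis; the result is not statistically significant at the 0.05 level.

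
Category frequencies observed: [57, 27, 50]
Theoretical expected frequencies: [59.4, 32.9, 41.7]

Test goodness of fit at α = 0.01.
Chi-square goodness of fit test:
H₀: observed counts match expected distribution
H₁: observed counts differ from expected distribution
df = k - 1 = 2
χ² = Σ(O - E)²/E
   = (57 - 59.4)²/59.4 + (27 - 32.9)²/32.9 + (50 - 41.7)²/41.7
   = 0.097 + 1.058 + 1.652
   = 2.81
p-value = 0.2457

Since p-value > α = 0.01, we fail to reject H₀.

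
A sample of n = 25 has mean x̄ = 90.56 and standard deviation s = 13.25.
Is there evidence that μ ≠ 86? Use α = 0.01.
One-sample t-test:
H₀: μ = 86
H₁: μ ≠ 86
df = n - 1 = 24
t = (x̄ - μ₀) / (s/√n) = (90.56 - 86) / (13.25/√25) = 1.721
p-value = 0.0982

Since p-value > α = 0.01, we fail to reject H₀.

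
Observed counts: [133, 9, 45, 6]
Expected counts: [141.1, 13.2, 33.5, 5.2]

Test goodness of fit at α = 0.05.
Chi-square goodness of fit test:
H₀: observed counts match expected distribution
H₁: observed counts differ from expected distribution
df = k - 1 = 3
χ² = Σ(O - E)²/E
   = (133 - 141.1)²/141.1 + (9 - 13.2)²/13.2 + (45 - 33.5)²/33.5 + (6 - 5.2)²/5.2
   = 0.465 + 1.336 + 3.948 + 0.123
   = 5.87
p-value = 0.1180

Since p-value > α = 0.05, we fail to reject H₀.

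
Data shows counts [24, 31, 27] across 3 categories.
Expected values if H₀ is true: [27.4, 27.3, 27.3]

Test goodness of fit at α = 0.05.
Chi-square goodness of fit test:
H₀: observed counts match expected distribution
H₁: observed counts differ from expected distribution
df = k - 1 = 2
χ² = Σ(O - E)²/E
   = (24 - 27.4)²/27.4 + (31 - 27.3)²/27.3 + (27 - 27.3)²/27.3
   = 0.422 + 0.501 + 0.003
   = 0.93
p-value = 0.6292

Since p-value > α = 0.05, we fail to reject H₀.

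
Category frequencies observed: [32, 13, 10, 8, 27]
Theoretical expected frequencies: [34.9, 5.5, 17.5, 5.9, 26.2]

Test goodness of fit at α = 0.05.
Chi-square goodness of fit test:
H₀: observed counts match expected distribution
H₁: observed counts differ from expected distribution
df = k - 1 = 4
χ² = Σ(O - E)²/E
   = (32 - 34.9)²/34.9 + (13 - 5.5)²/5.5 + (10 - 17.5)²/17.5 + (8 - 5.9)²/5.9 + (27 - 26.2)²/26.2
   = 0.241 + 10.227 + 3.214 + 0.747 + 0.024
   = 14.45
p-value = 0.0060

Since p-value < α = 0.05, we reject H₀.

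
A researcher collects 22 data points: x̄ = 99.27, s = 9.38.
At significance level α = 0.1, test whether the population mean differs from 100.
One-sample t-test:
H₀: μ = 100
H₁: μ ≠ 100
df = n - 1 = 21
t = (x̄ - μ₀) / (s/√n) = (99.27 - 100) / (9.38/√22) = -0.365
p-value = 0.7187

Since p-value > α = 0.1, we fail to reject H₀.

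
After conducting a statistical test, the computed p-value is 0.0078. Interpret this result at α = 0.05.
Since p = 0.0078 < α = 0.05, reject H₀.
There is sufficient evidence to reject the null hypothesis; the result is statistically significant at the 0.05 level.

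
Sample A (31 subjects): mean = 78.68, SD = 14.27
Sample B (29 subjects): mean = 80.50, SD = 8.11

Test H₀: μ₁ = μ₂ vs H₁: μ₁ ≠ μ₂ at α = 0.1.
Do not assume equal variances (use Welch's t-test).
Welch's two-sample t-test:
H₀: μ₁ = μ₂
H₁: μ₁ ≠ μ₂
s₁²/n₁ = 14.27²/31 = 6.5688,  s₂²/n₂ = 8.11²/29 = 2.2680
SE = √(s₁²/n₁ + s₂²/n₂) = √(6.5688 + 2.2680) = 2.9727
df (Welch-Satterthwaite) = (s₁²/n₁ + s₂²/n₂)² / [(s₁²/n₁)²/(n₁-1) + (s₂²/n₂)²/(n₂-1)] ≈ 48.14
t = (x̄₁ - x̄₂) / SE = (78.68 - 80.50) / 2.9727 = -1.82 / 2.9727 = -0.612
p-value = 0.5433

Since p-value > α = 0.1, we fail to reject H₀.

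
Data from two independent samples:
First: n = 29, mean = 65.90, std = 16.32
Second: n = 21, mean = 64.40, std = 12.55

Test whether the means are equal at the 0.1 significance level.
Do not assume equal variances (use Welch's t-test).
Welch's two-sample t-test:
H₀: μ₁ = μ₂
H₁: μ₁ ≠ μ₂
s₁²/n₁ = 16.32²/29 = 9.1842,  s₂²/n₂ = 12.55²/21 = 7.5001
SE = √(s₁²/n₁ + s₂²/n₂) = √(9.1842 + 7.5001) = 4.0846
df (Welch-Satterthwaite) = (s₁²/n₁ + s₂²/n₂)² / [(s₁²/n₁)²/(n₁-1) + (s₂²/n₂)²/(n₂-1)] ≈ 47.79
t = (x̄₁ - x̄₂) / SE = (65.90 - 64.40) / 4.0846 = 1.50 / 4.0846 = 0.367
p-value = 0.7151

Since p-value > α = 0.1, we fail to reject H₀.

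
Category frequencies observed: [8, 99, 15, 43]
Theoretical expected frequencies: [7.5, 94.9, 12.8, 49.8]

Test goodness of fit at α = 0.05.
Chi-square goodness of fit test:
H₀: observed counts match expected distribution
H₁: observed counts differ from expected distribution
df = k - 1 = 3
χ² = Σ(O - E)²/E
   = (8 - 7.5)²/7.5 + (99 - 94.9)²/94.9 + (15 - 12.8)²/12.8 + (43 - 49.8)²/49.8
   = 0.033 + 0.177 + 0.378 + 0.929
   = 1.52
p-value = 0.6783

Since p-value > α = 0.05, we fail to reject H₀.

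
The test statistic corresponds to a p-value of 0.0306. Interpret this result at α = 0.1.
Since p = 0.0306 < α = 0.1, reject H₀.
There is sufficient evidence to reject the null hypothesis; the result is statistically significant at the 0.1 level.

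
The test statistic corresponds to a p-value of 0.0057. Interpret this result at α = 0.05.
Since p = 0.0057 < α = 0.05, reject H₀.
There is sufficient evidence to reject the null hypothesis; the result is statistically significant at the 0.05 level.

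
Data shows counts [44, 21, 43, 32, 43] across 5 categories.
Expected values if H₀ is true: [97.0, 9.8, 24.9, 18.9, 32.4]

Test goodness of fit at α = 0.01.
Chi-square goodness of fit test:
H₀: observed counts match expected distribution
H₁: observed counts differ from expected distribution
df = k - 1 = 4
χ² = Σ(O - E)²/E
   = (44 - 97.0)²/97.0 + (21 - 9.8)²/9.8 + (43 - 24.9)²/24.9 + (32 - 18.9)²/18.9 + (43 - 32.4)²/32.4
   = 28.959 + 12.800 + 13.157 + 9.080 + 3.468
   = 67.46
p-value < 0.0001

Since p-value < α = 0.01, we reject H₀.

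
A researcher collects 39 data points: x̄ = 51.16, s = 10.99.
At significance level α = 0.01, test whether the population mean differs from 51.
One-sample t-test:
H₀: μ = 51
H₁: μ ≠ 51
df = n - 1 = 38
t = (x̄ - μ₀) / (s/√n) = (51.16 - 51) / (10.99/√39) = 0.091
p-value = 0.9280

Since p-value > α = 0.01, we fail to reject H₀.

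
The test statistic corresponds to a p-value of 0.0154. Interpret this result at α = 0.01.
Since p = 0.0154 > α = 0.01, fail to reject H₀.
There is insufficient evidence to reject the null hypothesis; the result is not statistically significant at the 0.01 level.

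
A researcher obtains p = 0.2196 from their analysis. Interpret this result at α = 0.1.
Since p = 0.2196 > α = 0.1, fail to reject H₀.
There is insufficient evidence to reject the null hypothesis; the result is not statistically significant at the 0.1 level.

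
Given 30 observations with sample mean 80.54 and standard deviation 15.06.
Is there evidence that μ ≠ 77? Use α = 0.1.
One-sample t-test:
H₀: μ = 77
H₁: μ ≠ 77
df = n - 1 = 29
t = (x̄ - μ₀) / (s/√n) = (80.54 - 77) / (15.06/√30) = 1.287
p-value = 0.2081

Since p-value > α = 0.1, we fail to reject H₀.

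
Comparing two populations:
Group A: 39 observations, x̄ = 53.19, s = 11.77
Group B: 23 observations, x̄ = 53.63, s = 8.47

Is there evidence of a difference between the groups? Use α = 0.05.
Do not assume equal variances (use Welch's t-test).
Welch's two-sample t-test:
H₀: μ₁ = μ₂
H₁: μ₁ ≠ μ₂
s₁²/n₁ = 11.77²/39 = 3.5521,  s₂²/n₂ = 8.47²/23 = 3.1192
SE = √(s₁²/n₁ + s₂²/n₂) = √(3.5521 + 3.1192) = 2.5829
df (Welch-Satterthwaite) = (s₁²/n₁ + s₂²/n₂)² / [(s₁²/n₁)²/(n₁-1) + (s₂²/n₂)²/(n₂-1)] ≈ 57.48
t = (x̄₁ - x̄₂) / SE = (53.19 - 53.63) / 2.5829 = -0.44 / 2.5829 = -0.170
p-value = 0.8653

Since p-value > α = 0.05, we fail to reject H₀.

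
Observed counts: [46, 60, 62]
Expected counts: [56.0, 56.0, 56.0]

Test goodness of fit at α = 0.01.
Chi-square goodness of fit test:
H₀: observed counts match expected distribution
H₁: observed counts differ from expected distribution
df = k - 1 = 2
χ² = Σ(O - E)²/E
   = (46 - 56.0)²/56.0 + (60 - 56.0)²/56.0 + (62 - 56.0)²/56.0
   = 1.786 + 0.286 + 0.643
   = 2.71
p-value = 0.2574

Since p-value > α = 0.01, we fail to reject H₀.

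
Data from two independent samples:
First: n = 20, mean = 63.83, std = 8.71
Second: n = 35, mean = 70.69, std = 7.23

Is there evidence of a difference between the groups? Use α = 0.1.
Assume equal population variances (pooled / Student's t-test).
Student's two-sample t-test (equal variances):
H₀: μ₁ = μ₂
H₁: μ₁ ≠ μ₂
df = n₁ + n₂ - 2 = 53
Pooled variance s_p² = [(n₁-1)s₁² + (n₂-1)s₂²] / (n₁ + n₂ - 2) = [(19)(8.71²) + (34)(7.23²)] / 53 = 60.7301
SE = √(s_p²(1/n₁ + 1/n₂)) = √(60.7301 × (1/20 + 1/35)) = 2.1844
t = (x̄₁ - x̄₂) / SE = (63.83 - 70.69) / 2.1844 = -6.86 / 2.1844 = -3.140
p-value = 0.0028

Since p-value < α = 0.1, we reject H₀.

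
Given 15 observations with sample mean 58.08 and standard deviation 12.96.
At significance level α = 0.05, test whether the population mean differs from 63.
One-sample t-test:
H₀: μ = 63
H₁: μ ≠ 63
df = n - 1 = 14
t = (x̄ - μ₀) / (s/√n) = (58.08 - 63) / (12.96/√15) = -1.470
p-value = 0.1636

Since p-value > α = 0.05, we fail to reject H₀.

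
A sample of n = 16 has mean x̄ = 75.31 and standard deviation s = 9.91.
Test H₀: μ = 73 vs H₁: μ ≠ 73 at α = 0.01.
One-sample t-test:
H₀: μ = 73
H₁: μ ≠ 73
df = n - 1 = 15
t = (x̄ - μ₀) / (s/√n) = (75.31 - 73) / (9.91/√16) = 0.932
p-value = 0.3659

Since p-value > α = 0.01, we fail to reject H₀.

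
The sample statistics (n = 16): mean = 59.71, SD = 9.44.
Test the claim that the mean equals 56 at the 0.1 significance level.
One-sample t-test:
H₀: μ = 56
H₁: μ ≠ 56
df = n - 1 = 15
t = (x̄ - μ₀) / (s/√n) = (59.71 - 56) / (9.44/√16) = 1.572
p-value = 0.1368

Since p-value > α = 0.1, we fail to reject H₀.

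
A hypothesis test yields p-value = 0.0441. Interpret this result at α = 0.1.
Since p = 0.0441 < α = 0.1, reject H₀.
There is sufficient evidence to reject the null hypothesis; the result is statistically significant at the 0.1 level.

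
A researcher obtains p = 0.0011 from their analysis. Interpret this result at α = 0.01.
Since p = 0.0011 < α = 0.01, reject H₀.
There is sufficient evidence to reject the null hypothesis; the result is statistically significant at the 0.01 level.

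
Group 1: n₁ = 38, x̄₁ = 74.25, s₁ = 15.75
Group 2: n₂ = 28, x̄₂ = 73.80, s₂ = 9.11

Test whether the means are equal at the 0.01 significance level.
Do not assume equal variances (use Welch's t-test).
Welch's two-sample t-test:
H₀: μ₁ = μ₂
H₁: μ₁ ≠ μ₂
s₁²/n₁ = 15.75²/38 = 6.5280,  s₂²/n₂ = 9.11²/28 = 2.9640
SE = √(s₁²/n₁ + s₂²/n₂) = √(6.5280 + 2.9640) = 3.0809
df (Welch-Satterthwaite) = (s₁²/n₁ + s₂²/n₂)² / [(s₁²/n₁)²/(n₁-1) + (s₂²/n₂)²/(n₂-1)] ≈ 61.00
t = (x̄₁ - x̄₂) / SE = (74.25 - 73.80) / 3.0809 = 0.45 / 3.0809 = 0.146
p-value = 0.8844

Since p-value > α = 0.01, we fail to reject H₀.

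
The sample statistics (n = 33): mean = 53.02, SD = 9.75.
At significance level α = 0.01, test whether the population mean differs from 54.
One-sample t-test:
H₀: μ = 54
H₁: μ ≠ 54
df = n - 1 = 32
t = (x̄ - μ₀) / (s/√n) = (53.02 - 54) / (9.75/√33) = -0.577
p-value = 0.5677

Since p-value > α = 0.01, we fail to reject H₀.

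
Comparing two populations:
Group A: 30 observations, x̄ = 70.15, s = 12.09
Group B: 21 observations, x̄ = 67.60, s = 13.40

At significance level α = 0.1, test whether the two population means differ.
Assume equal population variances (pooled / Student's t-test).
Student's two-sample t-test (equal variances):
H₀: μ₁ = μ₂
H₁: μ₁ ≠ μ₂
df = n₁ + n₂ - 2 = 49
Pooled variance s_p² = [(n₁-1)s₁² + (n₂-1)s₂²] / (n₁ + n₂ - 2) = [(29)(12.09²) + (20)(13.40²)] / 49 = 159.7974
SE = √(s_p²(1/n₁ + 1/n₂)) = √(159.7974 × (1/30 + 1/21)) = 3.5967
t = (x̄₁ - x̄₂) / SE = (70.15 - 67.60) / 3.5967 = 2.55 / 3.5967 = 0.709
p-value = 0.4817

Since p-value > α = 0.1, we fail to reject H₀.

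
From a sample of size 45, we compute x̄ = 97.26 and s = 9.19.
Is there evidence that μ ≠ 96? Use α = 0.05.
One-sample t-test:
H₀: μ = 96
H₁: μ ≠ 96
df = n - 1 = 44
t = (x̄ - μ₀) / (s/√n) = (97.26 - 96) / (9.19/√45) = 0.920
p-value = 0.3627

Since p-value > α = 0.05, we fail to reject H₀.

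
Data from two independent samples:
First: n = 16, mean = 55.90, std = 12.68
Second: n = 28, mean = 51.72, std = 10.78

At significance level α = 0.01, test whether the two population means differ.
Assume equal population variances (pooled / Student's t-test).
Student's two-sample t-test (equal variances):
H₀: μ₁ = μ₂
H₁: μ₁ ≠ μ₂
df = n₁ + n₂ - 2 = 42
Pooled variance s_p² = [(n₁-1)s₁² + (n₂-1)s₂²] / (n₁ + n₂ - 2) = [(15)(12.68²) + (27)(10.78²)] / 42 = 132.1277
SE = √(s_p²(1/n₁ + 1/n₂)) = √(132.1277 × (1/16 + 1/28)) = 3.6023
t = (x̄₁ - x̄₂) / SE = (55.90 - 51.72) / 3.6023 = 4.18 / 3.6023 = 1.160
p-value = 0.2525

Since p-value > α = 0.01, we fail to reject H₀.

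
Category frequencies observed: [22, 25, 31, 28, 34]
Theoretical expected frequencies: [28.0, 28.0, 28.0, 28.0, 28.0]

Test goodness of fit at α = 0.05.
Chi-square goodness of fit test:
H₀: observed counts match expected distribution
H₁: observed counts differ from expected distribution
df = k - 1 = 4
χ² = Σ(O - E)²/E
   = (22 - 28.0)²/28.0 + (25 - 28.0)²/28.0 + (31 - 28.0)²/28.0 + (28 - 28.0)²/28.0 + (34 - 28.0)²/28.0
   = 1.286 + 0.321 + 0.321 + 0.000 + 1.286
   = 3.21
p-value = 0.5226

Since p-value > α = 0.05, we fail to reject H₀.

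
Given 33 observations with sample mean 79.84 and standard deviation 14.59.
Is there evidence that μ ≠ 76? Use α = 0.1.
One-sample t-test:
H₀: μ = 76
H₁: μ ≠ 76
df = n - 1 = 32
t = (x̄ - μ₀) / (s/√n) = (79.84 - 76) / (14.59/√33) = 1.512
p-value = 0.1404

Since p-value > α = 0.1, we fail to reject H₀.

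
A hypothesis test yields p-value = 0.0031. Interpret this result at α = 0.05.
Since p = 0.0031 < α = 0.05, reject H₀.
There is sufficient evidence to reject the null hypothesis; the result is statistically significant at the 0.05 level.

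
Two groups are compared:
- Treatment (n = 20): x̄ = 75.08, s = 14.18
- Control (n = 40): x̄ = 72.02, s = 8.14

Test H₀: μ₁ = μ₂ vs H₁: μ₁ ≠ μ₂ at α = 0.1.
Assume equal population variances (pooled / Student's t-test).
Student's two-sample t-test (equal variances):
H₀: μ₁ = μ₂
H₁: μ₁ ≠ μ₂
df = n₁ + n₂ - 2 = 58
Pooled variance s_p² = [(n₁-1)s₁² + (n₂-1)s₂²] / (n₁ + n₂ - 2) = [(19)(14.18²) + (39)(8.14²)] / 58 = 110.4224
SE = √(s_p²(1/n₁ + 1/n₂)) = √(110.4224 × (1/20 + 1/40)) = 2.8778
t = (x̄₁ - x̄₂) / SE = (75.08 - 72.02) / 2.8778 = 3.06 / 2.8778 = 1.063
p-value = 0.2920

Since p-value > α = 0.1, we fail to reject H₀.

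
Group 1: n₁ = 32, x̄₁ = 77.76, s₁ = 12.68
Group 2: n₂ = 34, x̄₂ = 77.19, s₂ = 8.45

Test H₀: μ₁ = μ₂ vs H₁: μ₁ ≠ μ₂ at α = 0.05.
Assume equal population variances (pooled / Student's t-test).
Student's two-sample t-test (equal variances):
H₀: μ₁ = μ₂
H₁: μ₁ ≠ μ₂
df = n₁ + n₂ - 2 = 64
Pooled variance s_p² = [(n₁-1)s₁² + (n₂-1)s₂²] / (n₁ + n₂ - 2) = [(31)(12.68²) + (33)(8.45²)] / 64 = 114.6959
SE = √(s_p²(1/n₁ + 1/n₂)) = √(114.6959 × (1/32 + 1/34)) = 2.6377
t = (x̄₁ - x̄₂) / SE = (77.76 - 77.19) / 2.6377 = 0.57 / 2.6377 = 0.216
p-value = 0.8296

Since p-value > α = 0.05, we fail to reject H₀.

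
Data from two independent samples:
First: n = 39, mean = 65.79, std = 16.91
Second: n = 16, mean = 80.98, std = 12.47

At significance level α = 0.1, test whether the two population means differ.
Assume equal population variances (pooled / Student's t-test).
Student's two-sample t-test (equal variances):
H₀: μ₁ = μ₂
H₁: μ₁ ≠ μ₂
df = n₁ + n₂ - 2 = 53
Pooled variance s_p² = [(n₁-1)s₁² + (n₂-1)s₂²] / (n₁ + n₂ - 2) = [(38)(16.91²) + (15)(12.47²)] / 53 = 249.0291
SE = √(s_p²(1/n₁ + 1/n₂)) = √(249.0291 × (1/39 + 1/16)) = 4.6850
t = (x̄₁ - x̄₂) / SE = (65.79 - 80.98) / 4.6850 = -15.19 / 4.6850 = -3.242
p-value = 0.0021

Since p-value < α = 0.1, we reject H₀.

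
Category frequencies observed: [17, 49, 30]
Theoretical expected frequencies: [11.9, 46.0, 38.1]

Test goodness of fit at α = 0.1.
Chi-square goodness of fit test:
H₀: observed counts match expected distribution
H₁: observed counts differ from expected distribution
df = k - 1 = 2
χ² = Σ(O - E)²/E
   = (17 - 11.9)²/11.9 + (49 - 46.0)²/46.0 + (30 - 38.1)²/38.1
   = 2.186 + 0.196 + 1.722
   = 4.10
p-value = 0.1285

Since p-value > α = 0.1, we fail to reject H₀.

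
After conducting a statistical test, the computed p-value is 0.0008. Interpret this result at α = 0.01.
Since p = 0.0008 < α = 0.01, reject H₀.
There is sufficient evidence to reject the null hypothesis; the result is statistically significant at the 0.01 level.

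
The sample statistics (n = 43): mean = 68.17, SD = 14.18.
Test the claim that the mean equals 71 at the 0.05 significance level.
One-sample t-test:
H₀: μ = 71
H₁: μ ≠ 71
df = n - 1 = 42
t = (x̄ - μ₀) / (s/√n) = (68.17 - 71) / (14.18/√43) = -1.309
p-value = 0.1977

Since p-value > α = 0.05, we fail to reject H₀.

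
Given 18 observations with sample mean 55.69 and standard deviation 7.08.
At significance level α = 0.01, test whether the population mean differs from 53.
One-sample t-test:
H₀: μ = 53
H₁: μ ≠ 53
df = n - 1 = 17
t = (x̄ - μ₀) / (s/√n) = (55.69 - 53) / (7.08/√18) = 1.612
p-value = 0.1254

Since p-value > α = 0.01, we fail to reject H₀.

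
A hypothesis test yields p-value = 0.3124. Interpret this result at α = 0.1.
Since p = 0.3124 > α = 0.1, fail to reject H₀.
There is insufficient evidence to reject the null hypothesis; the result is not statistically significant at the 0.1 level.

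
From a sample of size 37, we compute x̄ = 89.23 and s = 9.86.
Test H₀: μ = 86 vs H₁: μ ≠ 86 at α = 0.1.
One-sample t-test:
H₀: μ = 86
H₁: μ ≠ 86
df = n - 1 = 36
t = (x̄ - μ₀) / (s/√n) = (89.23 - 86) / (9.86/√37) = 1.993
p-value = 0.0539

Since p-value < α = 0.1, we reject H₀.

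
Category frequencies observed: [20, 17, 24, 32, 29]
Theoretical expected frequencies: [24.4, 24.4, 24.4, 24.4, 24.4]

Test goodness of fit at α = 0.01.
Chi-square goodness of fit test:
H₀: observed counts match expected distribution
H₁: observed counts differ from expected distribution
df = k - 1 = 4
χ² = Σ(O - E)²/E
   = (20 - 24.4)²/24.4 + (17 - 24.4)²/24.4 + (24 - 24.4)²/24.4 + (32 - 24.4)²/24.4 + (29 - 24.4)²/24.4
   = 0.793 + 2.244 + 0.007 + 2.367 + 0.867
   = 6.28
p-value = 0.1793

Since p-value > α = 0.01, we fail to reject H₀.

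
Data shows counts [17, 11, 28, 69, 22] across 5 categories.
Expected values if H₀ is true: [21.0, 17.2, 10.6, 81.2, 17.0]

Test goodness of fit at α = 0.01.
Chi-square goodness of fit test:
H₀: observed counts match expected distribution
H₁: observed counts differ from expected distribution
df = k - 1 = 4
χ² = Σ(O - E)²/E
   = (17 - 21.0)²/21.0 + (11 - 17.2)²/17.2 + (28 - 10.6)²/10.6 + (69 - 81.2)²/81.2 + (22 - 17.0)²/17.0
   = 0.762 + 2.235 + 28.562 + 1.833 + 1.471
   = 34.86
p-value < 0.0001

Since p-value < α = 0.01, we reject H₀.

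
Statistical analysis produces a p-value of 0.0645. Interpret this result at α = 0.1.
Since p = 0.0645 < α = 0.1, reject H₀.
There is sufficient evidence to reject the null hypothesis; the result is statistically significant at the 0.1 level.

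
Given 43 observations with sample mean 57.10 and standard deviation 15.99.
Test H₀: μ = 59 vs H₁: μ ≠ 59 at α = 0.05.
One-sample t-test:
H₀: μ = 59
H₁: μ ≠ 59
df = n - 1 = 42
t = (x̄ - μ₀) / (s/√n) = (57.10 - 59) / (15.99/√43) = -0.779
p-value = 0.4402

Since p-value > α = 0.05, we fail to reject H₀.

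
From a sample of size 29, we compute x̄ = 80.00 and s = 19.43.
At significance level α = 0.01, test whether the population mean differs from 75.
One-sample t-test:
H₀: μ = 75
H₁: μ ≠ 75
df = n - 1 = 28
t = (x̄ - μ₀) / (s/√n) = (80.00 - 75) / (19.43/√29) = 1.386
p-value = 0.1768

Since p-value > α = 0.01, we fail to reject H₀.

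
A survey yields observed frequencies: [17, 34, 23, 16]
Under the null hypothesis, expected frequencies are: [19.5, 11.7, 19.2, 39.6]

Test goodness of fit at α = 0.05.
Chi-square goodness of fit test:
H₀: observed counts match expected distribution
H₁: observed counts differ from expected distribution
df = k - 1 = 3
χ² = Σ(O - E)²/E
   = (17 - 19.5)²/19.5 + (34 - 11.7)²/11.7 + (23 - 19.2)²/19.2 + (16 - 39.6)²/39.6
   = 0.321 + 42.503 + 0.752 + 14.065
   = 57.64
p-value < 0.0001

Since p-value < α = 0.05, we reject H₀.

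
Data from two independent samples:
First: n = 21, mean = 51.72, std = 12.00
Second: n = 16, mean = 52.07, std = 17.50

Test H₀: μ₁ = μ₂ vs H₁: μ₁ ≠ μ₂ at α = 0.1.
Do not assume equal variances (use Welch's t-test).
Welch's two-sample t-test:
H₀: μ₁ = μ₂
H₁: μ₁ ≠ μ₂
s₁²/n₁ = 12.00²/21 = 6.8571,  s₂²/n₂ = 17.50²/16 = 19.1406
SE = √(s₁²/n₁ + s₂²/n₂) = √(6.8571 + 19.1406) = 5.0988
df (Welch-Satterthwaite) = (s₁²/n₁ + s₂²/n₂)² / [(s₁²/n₁)²/(n₁-1) + (s₂²/n₂)²/(n₂-1)] ≈ 25.24
t = (x̄₁ - x̄₂) / SE = (51.72 - 52.07) / 5.0988 = -0.35 / 5.0988 = -0.069
p-value = 0.9458

Since p-value > α = 0.1, we fail to reject H₀.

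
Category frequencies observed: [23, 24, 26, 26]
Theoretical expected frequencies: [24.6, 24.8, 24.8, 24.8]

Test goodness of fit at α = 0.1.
Chi-square goodness of fit test:
H₀: observed counts match expected distribution
H₁: observed counts differ from expected distribution
df = k - 1 = 3
χ² = Σ(O - E)²/E
   = (23 - 24.6)²/24.6 + (24 - 24.8)²/24.8 + (26 - 24.8)²/24.8 + (26 - 24.8)²/24.8
   = 0.104 + 0.026 + 0.058 + 0.058
   = 0.25
p-value = 0.9698

Since p-value > α = 0.1, we fail to reject H₀.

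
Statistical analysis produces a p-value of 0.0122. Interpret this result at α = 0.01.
Since p = 0.0122 > α = 0.01, fail to reject H₀.
There is insufficient evidence to reject the null hypothesis; the result is not statistically significant at the 0.01 level.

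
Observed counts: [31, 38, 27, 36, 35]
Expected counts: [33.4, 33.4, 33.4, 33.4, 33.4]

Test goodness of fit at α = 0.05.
Chi-square goodness of fit test:
H₀: observed counts match expected distribution
H₁: observed counts differ from expected distribution
df = k - 1 = 4
χ² = Σ(O - E)²/E
   = (31 - 33.4)²/33.4 + (38 - 33.4)²/33.4 + (27 - 33.4)²/33.4 + (36 - 33.4)²/33.4 + (35 - 33.4)²/33.4
   = 0.172 + 0.634 + 1.226 + 0.202 + 0.077
   = 2.31
p-value = 0.6787

Since p-value > α = 0.05, we fail to reject H₀.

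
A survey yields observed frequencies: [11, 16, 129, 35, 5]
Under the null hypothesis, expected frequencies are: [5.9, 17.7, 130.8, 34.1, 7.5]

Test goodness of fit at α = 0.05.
Chi-square goodness of fit test:
H₀: observed counts match expected distribution
H₁: observed counts differ from expected distribution
df = k - 1 = 4
χ² = Σ(O - E)²/E
   = (11 - 5.9)²/5.9 + (16 - 17.7)²/17.7 + (129 - 130.8)²/130.8 + (35 - 34.1)²/34.1 + (5 - 7.5)²/7.5
   = 4.408 + 0.163 + 0.025 + 0.024 + 0.833
   = 5.45
p-value = 0.2438

Since p-value > α = 0.05, we fail to reject H₀.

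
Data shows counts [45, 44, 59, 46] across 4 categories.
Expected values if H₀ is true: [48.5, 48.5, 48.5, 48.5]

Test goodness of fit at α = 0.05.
Chi-square goodness of fit test:
H₀: observed counts match expected distribution
H₁: observed counts differ from expected distribution
df = k - 1 = 3
χ² = Σ(O - E)²/E
   = (45 - 48.5)²/48.5 + (44 - 48.5)²/48.5 + (59 - 48.5)²/48.5 + (46 - 48.5)²/48.5
   = 0.253 + 0.418 + 2.273 + 0.129
   = 3.07
p-value = 0.3806

Since p-value > α = 0.05, we fail to reject H₀.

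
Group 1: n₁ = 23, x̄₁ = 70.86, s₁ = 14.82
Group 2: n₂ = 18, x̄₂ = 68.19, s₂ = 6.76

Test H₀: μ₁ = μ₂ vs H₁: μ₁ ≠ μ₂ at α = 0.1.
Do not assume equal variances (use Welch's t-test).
Welch's two-sample t-test:
H₀: μ₁ = μ₂
H₁: μ₁ ≠ μ₂
s₁²/n₁ = 14.82²/23 = 9.5492,  s₂²/n₂ = 6.76²/18 = 2.5388
SE = √(s₁²/n₁ + s₂²/n₂) = √(9.5492 + 2.5388) = 3.4768
df (Welch-Satterthwaite) = (s₁²/n₁ + s₂²/n₂)² / [(s₁²/n₁)²/(n₁-1) + (s₂²/n₂)²/(n₂-1)] ≈ 32.30
t = (x̄₁ - x̄₂) / SE = (70.86 - 68.19) / 3.4768 = 2.67 / 3.4768 = 0.768
p-value = 0.4481

Since p-value > α = 0.1, we fail to reject H₀.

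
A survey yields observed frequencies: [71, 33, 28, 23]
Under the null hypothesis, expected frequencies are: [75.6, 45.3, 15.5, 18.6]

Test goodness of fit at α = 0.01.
Chi-square goodness of fit test:
H₀: observed counts match expected distribution
H₁: observed counts differ from expected distribution
df = k - 1 = 3
χ² = Σ(O - E)²/E
   = (71 - 75.6)²/75.6 + (33 - 45.3)²/45.3 + (28 - 15.5)²/15.5 + (23 - 18.6)²/18.6
   = 0.280 + 3.340 + 10.081 + 1.041
   = 14.74
p-value = 0.0021

Since p-value < α = 0.01, we reject H₀.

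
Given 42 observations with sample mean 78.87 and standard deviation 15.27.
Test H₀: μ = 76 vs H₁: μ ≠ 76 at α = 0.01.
One-sample t-test:
H₀: μ = 76
H₁: μ ≠ 76
df = n - 1 = 41
t = (x̄ - μ₀) / (s/√n) = (78.87 - 76) / (15.27/√42) = 1.218
p-value = 0.2302

Since p-value > α = 0.01, we fail to reject H₀.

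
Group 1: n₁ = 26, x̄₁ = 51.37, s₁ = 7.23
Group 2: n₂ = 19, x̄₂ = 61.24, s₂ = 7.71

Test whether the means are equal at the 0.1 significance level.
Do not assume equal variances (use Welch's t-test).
Welch's two-sample t-test:
H₀: μ₁ = μ₂
H₁: μ₁ ≠ μ₂
s₁²/n₁ = 7.23²/26 = 2.0105,  s₂²/n₂ = 7.71²/19 = 3.1286
SE = √(s₁²/n₁ + s₂²/n₂) = √(2.0105 + 3.1286) = 2.2670
df (Welch-Satterthwaite) = (s₁²/n₁ + s₂²/n₂)² / [(s₁²/n₁)²/(n₁-1) + (s₂²/n₂)²/(n₂-1)] ≈ 37.44
t = (x̄₁ - x̄₂) / SE = (51.37 - 61.24) / 2.2670 = -9.87 / 2.2670 = -4.354
p-value = 0.0001

Since p-value < α = 0.1, we reject H₀.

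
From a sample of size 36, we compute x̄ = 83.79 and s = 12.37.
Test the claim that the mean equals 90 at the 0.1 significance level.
One-sample t-test:
H₀: μ = 90
H₁: μ ≠ 90
df = n - 1 = 35
t = (x̄ - μ₀) / (s/√n) = (83.79 - 90) / (12.37/√36) = -3.012
p-value = 0.0048

Since p-value < α = 0.1, we reject H₀.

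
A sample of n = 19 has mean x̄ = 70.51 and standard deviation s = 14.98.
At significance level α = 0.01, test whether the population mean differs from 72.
One-sample t-test:
H₀: μ = 72
H₁: μ ≠ 72
df = n - 1 = 18
t = (x̄ - μ₀) / (s/√n) = (70.51 - 72) / (14.98/√19) = -0.434
p-value = 0.6698

Since p-value > α = 0.01, we fail to reject H₀.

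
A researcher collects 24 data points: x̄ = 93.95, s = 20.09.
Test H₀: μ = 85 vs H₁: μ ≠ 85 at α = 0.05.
One-sample t-test:
H₀: μ = 85
H₁: μ ≠ 85
df = n - 1 = 23
t = (x̄ - μ₀) / (s/√n) = (93.95 - 85) / (20.09/√24) = 2.182
p-value = 0.0395

Since p-value < α = 0.05, we reject H₀.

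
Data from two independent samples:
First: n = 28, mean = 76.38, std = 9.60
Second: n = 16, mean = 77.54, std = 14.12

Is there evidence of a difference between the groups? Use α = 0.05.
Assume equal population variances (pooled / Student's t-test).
Student's two-sample t-test (equal variances):
H₀: μ₁ = μ₂
H₁: μ₁ ≠ μ₂
df = n₁ + n₂ - 2 = 42
Pooled variance s_p² = [(n₁-1)s₁² + (n₂-1)s₂²] / (n₁ + n₂ - 2) = [(27)(9.60²) + (15)(14.12²)] / 42 = 130.4509
SE = √(s_p²(1/n₁ + 1/n₂)) = √(130.4509 × (1/28 + 1/16)) = 3.5794
t = (x̄₁ - x̄₂) / SE = (76.38 - 77.54) / 3.5794 = -1.16 / 3.5794 = -0.324
p-value = 0.7475

Since p-value > α = 0.05, we fail to reject H₀.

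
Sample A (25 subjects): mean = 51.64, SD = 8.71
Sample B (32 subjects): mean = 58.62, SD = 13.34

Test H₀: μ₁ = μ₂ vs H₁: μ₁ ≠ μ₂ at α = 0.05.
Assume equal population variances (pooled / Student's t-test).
Student's two-sample t-test (equal variances):
H₀: μ₁ = μ₂
H₁: μ₁ ≠ μ₂
df = n₁ + n₂ - 2 = 55
Pooled variance s_p² = [(n₁-1)s₁² + (n₂-1)s₂²] / (n₁ + n₂ - 2) = [(24)(8.71²) + (31)(13.34²)] / 55 = 133.4066
SE = √(s_p²(1/n₁ + 1/n₂)) = √(133.4066 × (1/25 + 1/32)) = 3.0831
t = (x̄₁ - x̄₂) / SE = (51.64 - 58.62) / 3.0831 = -6.98 / 3.0831 = -2.264
p-value = 0.0275

Since p-value < α = 0.05, we reject H₀.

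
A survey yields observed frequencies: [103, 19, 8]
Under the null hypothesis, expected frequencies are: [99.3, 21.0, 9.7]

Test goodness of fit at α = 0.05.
Chi-square goodness of fit test:
H₀: observed counts match expected distribution
H₁: observed counts differ from expected distribution
df = k - 1 = 2
χ² = Σ(O - E)²/E
   = (103 - 99.3)²/99.3 + (19 - 21.0)²/21.0 + (8 - 9.7)²/9.7
   = 0.138 + 0.190 + 0.298
   = 0.63
p-value = 0.7311

Since p-value > α = 0.05, we fail to reject H₀.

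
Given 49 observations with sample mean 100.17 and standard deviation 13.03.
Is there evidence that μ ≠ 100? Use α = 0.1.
One-sample t-test:
H₀: μ = 100
H₁: μ ≠ 100
df = n - 1 = 48
t = (x̄ - μ₀) / (s/√n) = (100.17 - 100) / (13.03/√49) = 0.091
p-value = 0.9276

Since p-value > α = 0.1, we fail to reject H₀.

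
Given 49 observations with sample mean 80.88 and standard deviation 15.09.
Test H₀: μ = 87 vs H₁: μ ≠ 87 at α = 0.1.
One-sample t-test:
H₀: μ = 87
H₁: μ ≠ 87
df = n - 1 = 48
t = (x̄ - μ₀) / (s/√n) = (80.88 - 87) / (15.09/√49) = -2.839
p-value = 0.0066

Since p-value < α = 0.1, we reject H₀.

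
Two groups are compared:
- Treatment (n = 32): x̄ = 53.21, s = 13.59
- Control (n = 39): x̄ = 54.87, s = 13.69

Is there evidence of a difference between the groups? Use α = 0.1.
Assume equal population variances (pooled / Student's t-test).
Student's two-sample t-test (equal variances):
H₀: μ₁ = μ₂
H₁: μ₁ ≠ μ₂
df = n₁ + n₂ - 2 = 69
Pooled variance s_p² = [(n₁-1)s₁² + (n₂-1)s₂²] / (n₁ + n₂ - 2) = [(31)(13.59²) + (38)(13.69²)] / 69 = 186.1905
SE = √(s_p²(1/n₁ + 1/n₂)) = √(186.1905 × (1/32 + 1/39)) = 3.2546
t = (x̄₁ - x̄₂) / SE = (53.21 - 54.87) / 3.2546 = -1.66 / 3.2546 = -0.510
p-value = 0.6116

Since p-value > α = 0.1, we fail to reject H₀.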